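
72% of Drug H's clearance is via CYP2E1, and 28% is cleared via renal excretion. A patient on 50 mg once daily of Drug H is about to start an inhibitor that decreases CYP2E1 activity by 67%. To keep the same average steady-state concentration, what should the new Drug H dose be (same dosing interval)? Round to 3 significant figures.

25.9 mg

CYP2E1: 0.72 × 0.33 = 0.2376
Other: 0.28 (unchanged)
CL_new/CL_old = 0.2376 + 0.28 = 0.5176.
Exposure is unchanged when dose changes in proportion to clearance. New dose = 50 mg × 0.5176 = 25.9 mg.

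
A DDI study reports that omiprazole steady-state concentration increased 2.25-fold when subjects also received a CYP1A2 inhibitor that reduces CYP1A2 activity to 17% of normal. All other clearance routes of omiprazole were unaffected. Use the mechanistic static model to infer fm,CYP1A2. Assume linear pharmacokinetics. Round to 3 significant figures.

0.669

CL'/CL = 1 / 2.25 = 0.4444
0.17·fm + (1 − fm) = 0.4444
fm = (0.4444 − 1) / (0.17 − 1) = 0.669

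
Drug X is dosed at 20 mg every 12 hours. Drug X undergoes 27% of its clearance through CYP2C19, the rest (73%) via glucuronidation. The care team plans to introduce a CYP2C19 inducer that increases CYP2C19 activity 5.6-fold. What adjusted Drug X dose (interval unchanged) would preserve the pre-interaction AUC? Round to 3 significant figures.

44.8 mg

The CYP2C19 pathway (27% of clearance) increases to 5.6× activity: 0.27 × 5.6 = 1.512.
The remaining 73% of clearance is unaffected.
Relative clearance = 1.512 + 0.73 = 2.242.
To maintain the same steady-state level, dose must scale with clearance: new dose = 20 × 2.242 = 44.8 mg.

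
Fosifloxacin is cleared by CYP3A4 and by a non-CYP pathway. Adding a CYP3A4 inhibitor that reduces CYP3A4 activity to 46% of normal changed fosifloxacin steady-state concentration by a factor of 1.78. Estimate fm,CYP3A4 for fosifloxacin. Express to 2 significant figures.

0.81

Let x = fm,CYP3A4. Because steady-state concentration ∝ 1/CL, relative clearance fell to 1/1.78 = 0.5618.
Setting x·0.46 + (1 − x) = 0.5618 and solving: x = (0.5618 − 1)/(0.46 − 1) = 0.81.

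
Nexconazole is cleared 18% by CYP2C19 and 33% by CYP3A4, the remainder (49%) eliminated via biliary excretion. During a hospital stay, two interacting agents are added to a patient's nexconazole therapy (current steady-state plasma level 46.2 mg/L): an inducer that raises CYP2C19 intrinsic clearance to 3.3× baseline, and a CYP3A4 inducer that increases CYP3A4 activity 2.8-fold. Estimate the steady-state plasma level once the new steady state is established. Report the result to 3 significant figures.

23.0 mg/L

CYP2C19: 0.18 × 3.3 = 0.594
CYP3A4: 0.33 × 2.8 = 0.924
Other: 0.49 (unchanged)
CL_new/CL_old = 0.594 + 0.924 + 0.49 = 2.008.
Dividing the baseline by the relative clearance: 46.2 / 2.008 = 23.0 mg/L.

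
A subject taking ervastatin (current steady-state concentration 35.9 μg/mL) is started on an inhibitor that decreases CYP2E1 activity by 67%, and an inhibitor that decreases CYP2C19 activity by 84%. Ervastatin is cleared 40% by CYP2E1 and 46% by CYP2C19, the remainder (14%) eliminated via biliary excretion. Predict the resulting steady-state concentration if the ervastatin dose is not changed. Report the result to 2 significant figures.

1.0 × 10² μg/mL

The CYP2E1 pathway (40% of clearance) is reduced to 0.33× activity: 0.4 × 0.33 = 0.132.
The CYP2C19 pathway (46% of clearance) is reduced to 0.16× activity: 0.46 × 0.16 = 0.0736.
Non-CYP routes (14%) are unchanged.
CL_new/CL_old = 0.132 + 0.0736 + 0.14 = 0.3456.
Steady-state concentration ∝ 1/CL: new value = 35.9 / 0.3456 = 1.0 × 10² μg/mL.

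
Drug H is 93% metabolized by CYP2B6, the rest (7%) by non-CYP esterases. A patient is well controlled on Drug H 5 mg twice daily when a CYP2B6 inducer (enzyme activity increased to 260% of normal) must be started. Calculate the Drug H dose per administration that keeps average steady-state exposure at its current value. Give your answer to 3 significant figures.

The CYP2B6 pathway (93% of clearance) rises to 2.6× activity: 0.93 × 2.6 = 2.418.
Non-CYP routes (7%) are unchanged.
Relative clearance = 2.418 + 0.07 = 2.488.
To maintain the same steady-state level, dose must scale with clearance: new dose = 5 × 2.488 = 12.4 mg.

12.4 mg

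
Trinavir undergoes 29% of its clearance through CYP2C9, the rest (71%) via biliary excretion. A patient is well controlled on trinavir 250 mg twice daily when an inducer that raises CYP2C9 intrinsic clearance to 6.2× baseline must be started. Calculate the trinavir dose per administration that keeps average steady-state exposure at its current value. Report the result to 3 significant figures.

CYP2C9: 0.29 × 6.2 = 1.798
Other: 0.71 (unchanged)
Relative clearance = 1.798 + 0.71 = 2.508.
To maintain the same steady-state level, dose must scale with clearance: new dose = 250 × 2.508 = 627 mg.

627 mg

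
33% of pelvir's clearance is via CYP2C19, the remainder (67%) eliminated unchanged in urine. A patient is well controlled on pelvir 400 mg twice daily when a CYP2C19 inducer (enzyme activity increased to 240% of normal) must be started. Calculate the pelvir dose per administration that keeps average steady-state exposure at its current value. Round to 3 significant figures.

585 mg

CYP2C19: 0.33 × 2.4 = 0.792
Other: 0.67 (unchanged)
CL_new/CL_old = 0.792 + 0.67 = 1.462.
Css,avg = (dose rate)/CL, so holding Css fixed requires dose ∝ CL: 400 × 1.462 = 585 mg.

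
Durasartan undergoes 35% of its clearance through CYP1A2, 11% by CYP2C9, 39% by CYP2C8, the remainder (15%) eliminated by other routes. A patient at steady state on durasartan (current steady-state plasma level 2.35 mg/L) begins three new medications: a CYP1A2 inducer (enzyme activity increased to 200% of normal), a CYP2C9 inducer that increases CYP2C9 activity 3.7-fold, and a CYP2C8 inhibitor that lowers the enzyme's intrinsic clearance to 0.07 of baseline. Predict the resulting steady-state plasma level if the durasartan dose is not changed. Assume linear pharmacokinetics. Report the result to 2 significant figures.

1.8 mg/L

The CYP1A2 pathway (35% of clearance) increases to 2× activity: 0.35 × 2 = 0.7.
The CYP2C9 pathway (11% of clearance) is boosted to 3.7× activity: 0.11 × 3.7 = 0.407.
The CYP2C8 pathway (39% of clearance) drops to 0.07× activity: 0.39 × 0.07 = 0.0273.
The remaining 15% of clearance is unaffected.
New clearance relative to baseline: 0.7 + 0.407 + 0.0273 + 0.15 = 1.2843.
Steady-state plasma level ∝ 1/CL: new value = 2.35 / 1.2843 = 1.8 mg/L.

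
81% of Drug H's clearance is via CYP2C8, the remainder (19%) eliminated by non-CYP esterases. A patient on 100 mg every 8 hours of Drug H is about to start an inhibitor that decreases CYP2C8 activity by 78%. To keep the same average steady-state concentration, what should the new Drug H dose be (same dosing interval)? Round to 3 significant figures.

36.8 mg

The CYP2C8 pathway (81% of clearance) falls to 0.22× activity: 0.81 × 0.22 = 0.1782.
The remaining 19% of clearance is unaffected.
New clearance relative to baseline: 0.1782 + 0.19 = 0.3682.
Exposure is unchanged when dose changes in proportion to clearance. New dose = 100 mg × 0.3682 = 36.8 mg.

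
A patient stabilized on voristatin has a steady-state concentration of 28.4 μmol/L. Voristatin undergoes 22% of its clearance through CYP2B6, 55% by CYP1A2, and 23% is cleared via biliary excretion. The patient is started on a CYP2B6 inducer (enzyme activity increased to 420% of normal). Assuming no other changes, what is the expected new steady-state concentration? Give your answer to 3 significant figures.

16.7 μmol/L

The CYP2B6 pathway (22% of clearance) increases to 4.2× activity: 0.22 × 4.2 = 0.924.
CYP1A2 (55%) and the residual 23% are unaffected.
CL_new/CL_old = 0.924 + 0.55 + 0.23 = 1.704.
Steady-state concentration ∝ 1/CL, so new value = 28.4 / 1.704 = 16.7 μmol/L.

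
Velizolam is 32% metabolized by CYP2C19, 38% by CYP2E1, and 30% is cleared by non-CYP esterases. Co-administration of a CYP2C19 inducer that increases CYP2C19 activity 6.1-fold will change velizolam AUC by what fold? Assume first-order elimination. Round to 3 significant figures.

0.380

The CYP2C19 pathway (32% of clearance) rises to 6.1× activity: 0.32 × 6.1 = 1.952.
CYP2E1 (38%) and the residual 30% are unaffected.
New clearance relative to baseline: 1.952 + 0.38 + 0.3 = 2.632.
AUC is inversely proportional to clearance, so the fold-change is 1 / 2.632 = 0.380.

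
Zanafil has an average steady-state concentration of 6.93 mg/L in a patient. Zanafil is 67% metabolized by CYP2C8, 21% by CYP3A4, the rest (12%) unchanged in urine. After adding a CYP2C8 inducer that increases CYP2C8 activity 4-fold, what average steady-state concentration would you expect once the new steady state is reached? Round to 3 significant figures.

CYP2C8: 0.67 × 4 = 2.68
CYP3A4: 0.21 (unchanged)
Other: 0.12 (unchanged)
Relative clearance = 2.68 + 0.21 + 0.12 = 3.01.
Average steady-state concentration ∝ 1/CL, so new value = 6.93 / 3.01 = 2.30 mg/L.

2.30 mg/L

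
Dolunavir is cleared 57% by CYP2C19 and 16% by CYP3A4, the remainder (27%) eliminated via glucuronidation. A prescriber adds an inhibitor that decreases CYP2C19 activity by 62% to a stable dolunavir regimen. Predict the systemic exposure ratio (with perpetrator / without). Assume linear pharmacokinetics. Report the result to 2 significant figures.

1.5

The CYP2C19 pathway (57% of clearance) drops to 0.38× activity: 0.57 × 0.38 = 0.2166.
CYP3A4 (16%) and the residual 27% are unaffected.
Relative clearance = 0.2166 + 0.16 + 0.27 = 0.6466.
Systemic exposure ratio = CL_old/CL_new = 1 / 0.6466 = 1.5.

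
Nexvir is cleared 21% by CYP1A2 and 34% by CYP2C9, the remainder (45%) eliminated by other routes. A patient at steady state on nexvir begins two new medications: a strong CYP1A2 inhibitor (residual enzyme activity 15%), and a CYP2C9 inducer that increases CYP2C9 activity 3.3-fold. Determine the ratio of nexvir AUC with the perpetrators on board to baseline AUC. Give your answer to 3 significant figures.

0.624

CYP1A2: 0.21 × 0.15 = 0.0315
CYP2C9: 0.34 × 3.3 = 1.122
Other: 0.45 (unchanged)
New clearance relative to baseline: 0.0315 + 1.122 + 0.45 = 1.6035.
Because AUC varies inversely with clearance, the combined effect is 1 / 1.6035 = 0.624.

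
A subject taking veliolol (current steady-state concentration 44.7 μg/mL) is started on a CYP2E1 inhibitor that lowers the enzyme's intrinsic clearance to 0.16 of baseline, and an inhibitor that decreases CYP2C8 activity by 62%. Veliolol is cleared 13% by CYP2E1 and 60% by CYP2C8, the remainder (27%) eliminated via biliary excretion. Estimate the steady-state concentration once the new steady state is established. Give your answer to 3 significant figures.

The CYP2E1 pathway (13% of clearance) is reduced to 0.16× activity: 0.13 × 0.16 = 0.0208.
The CYP2C8 pathway (60% of clearance) is reduced to 0.38× activity: 0.6 × 0.38 = 0.228.
The remaining 27% of clearance is unaffected.
New clearance relative to baseline: 0.0208 + 0.228 + 0.27 = 0.5188.
Steady-state concentration ∝ 1/CL: new value = 44.7 / 0.5188 = 86.2 μg/mL.

86.2 μg/mL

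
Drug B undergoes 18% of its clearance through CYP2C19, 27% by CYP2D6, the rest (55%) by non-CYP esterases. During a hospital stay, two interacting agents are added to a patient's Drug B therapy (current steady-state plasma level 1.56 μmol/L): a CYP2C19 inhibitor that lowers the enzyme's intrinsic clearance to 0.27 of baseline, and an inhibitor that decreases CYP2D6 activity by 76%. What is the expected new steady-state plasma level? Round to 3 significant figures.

2.35 μmol/L

CYP2C19: 0.18 × 0.27 = 0.0486
CYP2D6: 0.27 × 0.24 = 0.0648
Other: 0.55 (unchanged)
Relative clearance = 0.0486 + 0.0648 + 0.55 = 0.6634.
Steady-state plasma level ∝ 1/CL: new value = 1.56 / 0.6634 = 2.35 μmol/L.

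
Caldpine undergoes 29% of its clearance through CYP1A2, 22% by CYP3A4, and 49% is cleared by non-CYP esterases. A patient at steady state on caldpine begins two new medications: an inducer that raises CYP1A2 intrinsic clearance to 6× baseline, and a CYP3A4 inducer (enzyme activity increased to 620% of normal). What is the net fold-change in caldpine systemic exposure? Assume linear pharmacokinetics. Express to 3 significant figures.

0.278

The CYP1A2 pathway (29% of clearance) rises to 6× activity: 0.29 × 6 = 1.74.
The CYP3A4 pathway (22% of clearance) is boosted to 6.2× activity: 0.22 × 6.2 = 1.364.
The remaining 49% of clearance is unaffected.
New clearance relative to baseline: 1.74 + 1.364 + 0.49 = 3.594.
Net systemic exposure ratio = 1 / 3.594 = 0.278.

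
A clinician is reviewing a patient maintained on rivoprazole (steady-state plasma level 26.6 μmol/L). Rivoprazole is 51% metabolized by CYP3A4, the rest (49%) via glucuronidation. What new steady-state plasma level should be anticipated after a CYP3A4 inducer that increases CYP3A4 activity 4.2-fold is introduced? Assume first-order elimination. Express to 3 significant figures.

CYP3A4: 0.51 × 4.2 = 2.142
Other: 0.49 (unchanged)
New clearance relative to baseline: 2.142 + 0.49 = 2.632.
New steady-state plasma level = baseline ÷ relative clearance = 26.6 / 2.632 = 10.1 μmol/L.

10.1 μmol/L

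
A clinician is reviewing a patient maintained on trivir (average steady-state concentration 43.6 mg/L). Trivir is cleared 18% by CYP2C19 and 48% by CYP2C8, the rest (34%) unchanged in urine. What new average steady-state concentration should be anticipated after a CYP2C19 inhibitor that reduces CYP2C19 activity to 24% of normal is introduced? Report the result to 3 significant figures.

The CYP2C19 pathway (18% of clearance) falls to 0.24× activity: 0.18 × 0.24 = 0.0432.
CYP2C8 (48%) and the residual 34% are unaffected.
Relative clearance = 0.0432 + 0.48 + 0.34 = 0.8632.
Average steady-state concentration ∝ 1/CL, so new value = 43.6 / 0.8632 = 50.5 mg/L.

50.5 mg/L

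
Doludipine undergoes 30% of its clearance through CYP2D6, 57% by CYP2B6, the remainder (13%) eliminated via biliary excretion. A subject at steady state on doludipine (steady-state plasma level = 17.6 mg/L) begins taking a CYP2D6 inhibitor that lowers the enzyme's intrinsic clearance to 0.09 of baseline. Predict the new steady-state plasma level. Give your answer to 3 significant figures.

24.2 mg/L

The CYP2D6 pathway (30% of clearance) is reduced to 0.09× activity: 0.3 × 0.09 = 0.027.
CYP2B6 (57%) and the residual 13% are unaffected.
New clearance relative to baseline: 0.027 + 0.57 + 0.13 = 0.727.
Steady-state plasma level ∝ 1/CL, so new value = 17.6 / 0.727 = 24.2 mg/L.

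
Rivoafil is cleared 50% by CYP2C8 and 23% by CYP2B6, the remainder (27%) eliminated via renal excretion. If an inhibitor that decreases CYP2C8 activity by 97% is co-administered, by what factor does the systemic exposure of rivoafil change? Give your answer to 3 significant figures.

1.94

The CYP2C8 pathway (50% of clearance) is reduced to 0.03× activity: 0.5 × 0.03 = 0.015.
CYP2B6 (23%) and the residual 27% are unaffected.
New clearance relative to baseline: 0.015 + 0.23 + 0.27 = 0.515.
Systemic exposure is inversely proportional to clearance, so the fold-change is 1 / 0.515 = 1.94.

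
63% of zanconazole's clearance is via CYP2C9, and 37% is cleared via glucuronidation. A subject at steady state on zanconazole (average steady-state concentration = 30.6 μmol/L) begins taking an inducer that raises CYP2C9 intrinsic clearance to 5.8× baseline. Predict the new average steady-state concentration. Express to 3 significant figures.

The CYP2C9 pathway (63% of clearance) rises to 5.8× activity: 0.63 × 5.8 = 3.654.
The remaining 37% of clearance is unaffected.
Relative clearance = 3.654 + 0.37 = 4.024.
New average steady-state concentration = baseline ÷ relative clearance = 30.6 / 4.024 = 7.60 μmol/L.

7.60 μmol/L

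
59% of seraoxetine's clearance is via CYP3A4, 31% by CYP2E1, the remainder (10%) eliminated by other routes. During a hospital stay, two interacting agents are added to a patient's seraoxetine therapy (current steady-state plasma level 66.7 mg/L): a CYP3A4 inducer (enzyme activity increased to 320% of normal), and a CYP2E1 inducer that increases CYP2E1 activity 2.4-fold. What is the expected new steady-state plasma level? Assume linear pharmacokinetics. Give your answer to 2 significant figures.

24 mg/L

CYP3A4: 0.59 × 3.2 = 1.888
CYP2E1: 0.31 × 2.4 = 0.744
Other: 0.1 (unchanged)
CL_new/CL_old = 1.888 + 0.744 + 0.1 = 2.732.
New steady-state plasma level = 66.7 / 2.732 = 24 mg/L (concentration scales inversely with clearance).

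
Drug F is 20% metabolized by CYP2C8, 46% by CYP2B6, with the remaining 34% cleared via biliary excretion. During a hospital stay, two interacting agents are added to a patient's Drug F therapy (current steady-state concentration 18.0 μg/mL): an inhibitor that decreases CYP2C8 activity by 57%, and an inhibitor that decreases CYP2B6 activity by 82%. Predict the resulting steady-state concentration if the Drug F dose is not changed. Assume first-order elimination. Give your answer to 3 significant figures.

The CYP2C8 pathway (20% of clearance) is reduced to 0.43× activity: 0.2 × 0.43 = 0.086.
The CYP2B6 pathway (46% of clearance) falls to 0.18× activity: 0.46 × 0.18 = 0.0828.
Non-CYP routes (34%) are unchanged.
CL_new/CL_old = 0.086 + 0.0828 + 0.34 = 0.5088.
Dividing the baseline by the relative clearance: 18.0 / 0.5088 = 35.4 μg/mL.

35.4 μg/mL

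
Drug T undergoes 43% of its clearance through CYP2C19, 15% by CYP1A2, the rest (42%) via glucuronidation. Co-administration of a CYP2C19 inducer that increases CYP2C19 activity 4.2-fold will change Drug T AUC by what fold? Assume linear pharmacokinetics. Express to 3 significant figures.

The CYP2C19 pathway (43% of clearance) is boosted to 4.2× activity: 0.43 × 4.2 = 1.806.
CYP1A2 (15%) and the residual 42% are unaffected.
New clearance relative to baseline: 1.806 + 0.15 + 0.42 = 2.376.
AUC ratio = CL_old/CL_new = 1 / 2.376 = 0.421.

0.421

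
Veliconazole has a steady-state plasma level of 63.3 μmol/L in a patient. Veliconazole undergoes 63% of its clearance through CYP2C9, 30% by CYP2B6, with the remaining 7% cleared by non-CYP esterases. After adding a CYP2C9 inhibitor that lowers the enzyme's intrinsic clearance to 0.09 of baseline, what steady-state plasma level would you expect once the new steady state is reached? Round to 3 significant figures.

CYP2C9: 0.63 × 0.09 = 0.0567
CYP2B6: 0.3 (unchanged)
Other: 0.07 (unchanged)
New clearance relative to baseline: 0.0567 + 0.3 + 0.07 = 0.4267.
With dosing unchanged, steady-state plasma level scales as 1/CL: 63.3 / 0.4267 = 148 μmol/L.

148 μmol/L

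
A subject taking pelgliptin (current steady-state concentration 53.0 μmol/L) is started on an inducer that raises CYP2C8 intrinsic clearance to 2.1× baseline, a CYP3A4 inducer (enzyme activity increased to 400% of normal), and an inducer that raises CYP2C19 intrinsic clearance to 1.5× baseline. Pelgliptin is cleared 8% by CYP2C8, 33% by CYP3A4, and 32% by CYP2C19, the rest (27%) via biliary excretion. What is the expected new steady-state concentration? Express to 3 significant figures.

The CYP2C8 pathway (8% of clearance) increases to 2.1× activity: 0.08 × 2.1 = 0.168.
The CYP3A4 pathway (33% of clearance) increases to 4× activity: 0.33 × 4 = 1.32.
The CYP2C19 pathway (32% of clearance) is boosted to 1.5× activity: 0.32 × 1.5 = 0.48.
Non-CYP routes (27%) are unchanged.
CL_new/CL_old = 0.168 + 1.32 + 0.48 + 0.27 = 2.238.
Dividing the baseline by the relative clearance: 53.0 / 2.238 = 23.7 μmol/L.

23.7 μmol/L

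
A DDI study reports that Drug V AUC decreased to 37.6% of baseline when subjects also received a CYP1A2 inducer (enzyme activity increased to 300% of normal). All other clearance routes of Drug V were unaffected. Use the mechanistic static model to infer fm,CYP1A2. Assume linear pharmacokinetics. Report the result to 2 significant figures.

Let fm be the CYP1A2 fraction. New clearance relative to baseline = fm × 3 + (1 − fm).
AUC ratio = 1 / (new CL fraction), so new CL fraction = 1 / 0.376 = 2.66.
fm × 3 + 1 − fm = 2.66  ⇒  fm × (3 − 1) = 1.66  ⇒  fm = 0.83.

0.83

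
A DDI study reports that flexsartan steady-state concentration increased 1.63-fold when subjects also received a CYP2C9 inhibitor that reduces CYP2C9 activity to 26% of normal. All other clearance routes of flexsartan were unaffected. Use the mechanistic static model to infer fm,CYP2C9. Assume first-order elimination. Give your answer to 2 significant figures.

0.52

CL'/CL = 1 / 1.63 = 0.6135
0.26·fm + (1 − fm) = 0.6135
fm = (0.6135 − 1) / (0.26 − 1) = 0.52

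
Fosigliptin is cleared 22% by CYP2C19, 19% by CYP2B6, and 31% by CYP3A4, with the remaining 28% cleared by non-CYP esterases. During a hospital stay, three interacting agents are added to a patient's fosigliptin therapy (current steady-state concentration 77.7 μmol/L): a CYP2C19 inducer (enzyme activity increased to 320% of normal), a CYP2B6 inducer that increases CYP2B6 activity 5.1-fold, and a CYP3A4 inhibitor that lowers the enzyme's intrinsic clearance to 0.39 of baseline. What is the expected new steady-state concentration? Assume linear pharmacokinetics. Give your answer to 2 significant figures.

37 μmol/L

The CYP2C19 pathway (22% of clearance) increases to 3.2× activity: 0.22 × 3.2 = 0.704.
The CYP2B6 pathway (19% of clearance) rises to 5.1× activity: 0.19 × 5.1 = 0.969.
The CYP3A4 pathway (31% of clearance) drops to 0.39× activity: 0.31 × 0.39 = 0.1209.
Non-CYP routes (28%) are unchanged.
Relative clearance = 0.704 + 0.969 + 0.1209 + 0.28 = 2.0739.
Dividing the baseline by the relative clearance: 77.7 / 2.0739 = 37 μmol/L.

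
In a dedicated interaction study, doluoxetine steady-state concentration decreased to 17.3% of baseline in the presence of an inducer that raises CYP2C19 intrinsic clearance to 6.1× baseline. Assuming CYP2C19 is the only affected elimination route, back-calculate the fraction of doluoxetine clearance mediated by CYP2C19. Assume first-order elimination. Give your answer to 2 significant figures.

CL'/CL = 1 / 0.173 = 5.78
6.1·fm + (1 − fm) = 5.78
fm = (5.78 − 1) / (6.1 − 1) = 0.94

0.94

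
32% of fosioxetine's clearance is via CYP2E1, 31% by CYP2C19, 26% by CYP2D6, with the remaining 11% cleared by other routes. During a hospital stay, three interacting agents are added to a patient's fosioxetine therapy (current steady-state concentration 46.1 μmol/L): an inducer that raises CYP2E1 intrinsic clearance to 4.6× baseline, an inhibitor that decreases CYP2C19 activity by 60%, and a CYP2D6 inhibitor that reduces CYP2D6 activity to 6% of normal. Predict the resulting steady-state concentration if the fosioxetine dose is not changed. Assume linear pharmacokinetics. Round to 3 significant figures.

The CYP2E1 pathway (32% of clearance) is boosted to 4.6× activity: 0.32 × 4.6 = 1.472.
The CYP2C19 pathway (31% of clearance) falls to 0.4× activity: 0.31 × 0.4 = 0.124.
The CYP2D6 pathway (26% of clearance) drops to 0.06× activity: 0.26 × 0.06 = 0.0156.
The remaining 11% of clearance is unaffected.
New clearance relative to baseline: 1.472 + 0.124 + 0.0156 + 0.11 = 1.7216.
Dividing the baseline by the relative clearance: 46.1 / 1.7216 = 26.8 μmol/L.

26.8 μmol/L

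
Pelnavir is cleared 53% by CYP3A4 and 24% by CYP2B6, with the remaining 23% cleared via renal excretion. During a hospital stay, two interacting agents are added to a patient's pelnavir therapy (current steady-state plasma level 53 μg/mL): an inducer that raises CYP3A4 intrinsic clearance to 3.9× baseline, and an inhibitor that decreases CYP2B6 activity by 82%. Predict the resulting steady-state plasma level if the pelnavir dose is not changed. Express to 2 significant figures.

The CYP3A4 pathway (53% of clearance) is boosted to 3.9× activity: 0.53 × 3.9 = 2.067.
The CYP2B6 pathway (24% of clearance) is reduced to 0.18× activity: 0.24 × 0.18 = 0.0432.
Non-CYP routes (23%) are unchanged.
New clearance relative to baseline: 2.067 + 0.0432 + 0.23 = 2.3402.
Dividing the baseline by the relative clearance: 53 / 2.3402 = 23 μg/mL.

23 μg/mL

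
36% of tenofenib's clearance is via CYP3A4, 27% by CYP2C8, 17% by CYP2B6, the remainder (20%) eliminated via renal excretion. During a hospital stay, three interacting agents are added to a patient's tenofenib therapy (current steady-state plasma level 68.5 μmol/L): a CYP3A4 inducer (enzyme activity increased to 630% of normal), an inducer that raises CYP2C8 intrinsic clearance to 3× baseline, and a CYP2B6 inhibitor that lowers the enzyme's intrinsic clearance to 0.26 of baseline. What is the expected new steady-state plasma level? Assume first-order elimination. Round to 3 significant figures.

20.6 μmol/L

The CYP3A4 pathway (36% of clearance) is boosted to 6.3× activity: 0.36 × 6.3 = 2.268.
The CYP2C8 pathway (27% of clearance) is boosted to 3× activity: 0.27 × 3 = 0.81.
The CYP2B6 pathway (17% of clearance) falls to 0.26× activity: 0.17 × 0.26 = 0.0442.
The remaining 20% of clearance is unaffected.
Relative clearance = 2.268 + 0.81 + 0.0442 + 0.2 = 3.3222.
New steady-state plasma level = 68.5 / 3.3222 = 20.6 μmol/L (concentration scales inversely with clearance).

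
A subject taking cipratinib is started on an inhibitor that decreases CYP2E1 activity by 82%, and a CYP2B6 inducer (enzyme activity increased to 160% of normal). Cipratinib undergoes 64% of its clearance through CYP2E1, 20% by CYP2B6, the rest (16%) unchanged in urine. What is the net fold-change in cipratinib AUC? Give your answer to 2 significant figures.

1.7

The CYP2E1 pathway (64% of clearance) falls to 0.18× activity: 0.64 × 0.18 = 0.1152.
The CYP2B6 pathway (20% of clearance) increases to 1.6× activity: 0.2 × 1.6 = 0.32.
Non-CYP routes (16%) are unchanged.
CL_new/CL_old = 0.1152 + 0.32 + 0.16 = 0.5952.
Net AUC ratio = 1 / 0.5952 = 1.7.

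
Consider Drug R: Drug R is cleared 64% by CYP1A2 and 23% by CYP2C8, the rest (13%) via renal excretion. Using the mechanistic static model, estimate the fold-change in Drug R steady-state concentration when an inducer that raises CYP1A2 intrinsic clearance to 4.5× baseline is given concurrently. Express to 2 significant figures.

0.31

The CYP1A2 pathway (64% of clearance) increases to 4.5× activity: 0.64 × 4.5 = 2.88.
CYP2C8 (23%) and the residual 13% are unaffected.
CL_new/CL_old = 2.88 + 0.23 + 0.13 = 3.24.
Steady-state concentration ratio = CL_old/CL_new = 1 / 3.24 = 0.31.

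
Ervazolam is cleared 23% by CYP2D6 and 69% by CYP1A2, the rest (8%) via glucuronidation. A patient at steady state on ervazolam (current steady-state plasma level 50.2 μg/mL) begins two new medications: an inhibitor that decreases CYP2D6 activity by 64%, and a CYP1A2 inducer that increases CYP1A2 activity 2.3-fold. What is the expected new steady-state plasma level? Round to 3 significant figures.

28.7 μg/mL

The CYP2D6 pathway (23% of clearance) is reduced to 0.36× activity: 0.23 × 0.36 = 0.0828.
The CYP1A2 pathway (69% of clearance) increases to 2.3× activity: 0.69 × 2.3 = 1.587.
The remaining 8% of clearance is unaffected.
Relative clearance = 0.0828 + 1.587 + 0.08 = 1.7498.
Steady-state plasma level ∝ 1/CL: new value = 50.2 / 1.7498 = 28.7 μg/mL.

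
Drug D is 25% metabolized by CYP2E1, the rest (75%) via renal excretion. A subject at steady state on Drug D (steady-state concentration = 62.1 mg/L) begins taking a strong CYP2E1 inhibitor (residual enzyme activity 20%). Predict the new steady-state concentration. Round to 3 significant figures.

77.6 mg/L

CYP2E1: 0.25 × 0.2 = 0.05
Other: 0.75 (unchanged)
New clearance relative to baseline: 0.05 + 0.75 = 0.8.
New steady-state concentration = baseline ÷ relative clearance = 62.1 / 0.8 = 77.6 mg/L.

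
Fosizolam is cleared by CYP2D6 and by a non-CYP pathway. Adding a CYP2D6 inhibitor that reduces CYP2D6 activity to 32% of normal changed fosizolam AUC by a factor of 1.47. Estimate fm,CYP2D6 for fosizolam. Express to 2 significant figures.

0.47

Call the CYP2D6 fraction fm. After the interaction, CL_new/CL_old = fm × 0.32 + (1 − fm).
AUC ratio = 1 / (new CL fraction), so new CL fraction = 1 / 1.47 = 0.6803.
fm × 0.32 + 1 − fm = 0.6803  ⇒  fm × (0.32 − 1) = −0.3197  ⇒  fm = 0.47.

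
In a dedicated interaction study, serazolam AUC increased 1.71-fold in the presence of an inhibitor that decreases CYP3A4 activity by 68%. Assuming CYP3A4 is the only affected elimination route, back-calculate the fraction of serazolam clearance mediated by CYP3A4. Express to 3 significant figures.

Write x for the fraction cleared via CYP3A4. The observed AUC change means clearance fell to 1/1.71 = 0.5848 of baseline.
Only the CYP3A4 route changed, so 0.5848 = x·0.32 + (1 − x), giving x = 0.611.

0.611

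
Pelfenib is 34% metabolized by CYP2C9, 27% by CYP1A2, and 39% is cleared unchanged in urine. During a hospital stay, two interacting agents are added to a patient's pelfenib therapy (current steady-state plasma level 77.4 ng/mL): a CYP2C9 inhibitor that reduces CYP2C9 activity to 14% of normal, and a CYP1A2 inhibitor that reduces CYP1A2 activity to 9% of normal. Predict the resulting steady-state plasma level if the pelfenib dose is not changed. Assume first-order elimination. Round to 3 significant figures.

The CYP2C9 pathway (34% of clearance) falls to 0.14× activity: 0.34 × 0.14 = 0.0476.
The CYP1A2 pathway (27% of clearance) falls to 0.09× activity: 0.27 × 0.09 = 0.0243.
Non-CYP routes (39%) are unchanged.
CL_new/CL_old = 0.0476 + 0.0243 + 0.39 = 0.4619.
Dividing the baseline by the relative clearance: 77.4 / 0.4619 = 168 ng/mL.

168 ng/mL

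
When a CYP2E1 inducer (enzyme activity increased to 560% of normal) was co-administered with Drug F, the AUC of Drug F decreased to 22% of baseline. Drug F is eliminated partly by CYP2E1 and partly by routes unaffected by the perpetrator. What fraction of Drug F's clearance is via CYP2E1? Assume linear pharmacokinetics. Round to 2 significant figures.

0.77

Let fm be the CYP2E1 fraction. New clearance relative to baseline = fm × 5.6 + (1 − fm).
AUC ratio = 1 / (new CL fraction), so new CL fraction = 1 / 0.220 = 4.545.
fm × 5.6 + 1 − fm = 4.545  ⇒  fm × (5.6 − 1) = 3.545  ⇒  fm = 0.77.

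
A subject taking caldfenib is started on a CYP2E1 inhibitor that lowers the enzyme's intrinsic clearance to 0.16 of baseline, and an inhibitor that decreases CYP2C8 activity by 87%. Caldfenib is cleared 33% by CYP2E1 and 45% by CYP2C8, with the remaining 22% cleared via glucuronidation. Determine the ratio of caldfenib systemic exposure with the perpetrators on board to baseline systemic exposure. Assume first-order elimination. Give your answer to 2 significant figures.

The CYP2E1 pathway (33% of clearance) drops to 0.16× activity: 0.33 × 0.16 = 0.0528.
The CYP2C8 pathway (45% of clearance) is reduced to 0.13× activity: 0.45 × 0.13 = 0.0585.
The remaining 22% of clearance is unaffected.
CL_new/CL_old = 0.0528 + 0.0585 + 0.22 = 0.3313.
Because systemic exposure varies inversely with clearance, the combined effect is 1 / 0.3313 = 3.0.

3.0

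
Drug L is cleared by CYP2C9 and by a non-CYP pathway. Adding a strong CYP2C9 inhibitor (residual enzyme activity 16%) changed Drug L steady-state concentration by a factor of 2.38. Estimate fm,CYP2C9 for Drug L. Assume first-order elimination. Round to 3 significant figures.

Call the CYP2C9 fraction fm. After the interaction, CL_new/CL_old = fm × 0.16 + (1 − fm).
Steady-state concentration ratio = 1 / (new CL fraction), so new CL fraction = 1 / 2.38 = 0.4202.
fm × 0.16 + 1 − fm = 0.4202  ⇒  fm × (0.16 − 1) = −0.5798  ⇒  fm = 0.690.

0.690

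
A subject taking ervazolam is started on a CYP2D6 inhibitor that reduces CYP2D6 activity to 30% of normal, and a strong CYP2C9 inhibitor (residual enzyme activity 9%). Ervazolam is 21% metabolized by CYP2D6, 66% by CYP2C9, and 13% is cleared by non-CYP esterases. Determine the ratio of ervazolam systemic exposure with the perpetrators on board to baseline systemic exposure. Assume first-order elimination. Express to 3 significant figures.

CYP2D6: 0.21 × 0.3 = 0.063
CYP2C9: 0.66 × 0.09 = 0.0594
Other: 0.13 (unchanged)
CL_new/CL_old = 0.063 + 0.0594 + 0.13 = 0.2524.
Because systemic exposure varies inversely with clearance, the combined effect is 1 / 0.2524 = 3.96.

3.96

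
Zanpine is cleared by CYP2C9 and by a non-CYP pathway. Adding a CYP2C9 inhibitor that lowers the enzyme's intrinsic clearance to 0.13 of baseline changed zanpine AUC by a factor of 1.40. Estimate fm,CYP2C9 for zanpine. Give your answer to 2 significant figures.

Let x = fm,CYP2C9. Because AUC ∝ 1/CL, relative clearance fell to 1/1.40 = 0.7143.
Only the CYP2C9 route changed, so 0.7143 = x·0.13 + (1 − x), giving x = 0.33.

0.33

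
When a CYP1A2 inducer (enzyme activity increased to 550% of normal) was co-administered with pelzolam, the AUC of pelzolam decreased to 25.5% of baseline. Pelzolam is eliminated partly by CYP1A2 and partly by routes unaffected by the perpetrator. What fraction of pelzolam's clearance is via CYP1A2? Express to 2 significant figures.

0.65

Call the CYP1A2 fraction fm. After the interaction, CL_new/CL_old = fm × 5.5 + (1 − fm).
AUC ratio = 1 / (new CL fraction), so new CL fraction = 1 / 0.255 = 3.922.
fm × 5.5 + 1 − fm = 3.922  ⇒  fm × (5.5 − 1) = 2.922  ⇒  fm = 0.65.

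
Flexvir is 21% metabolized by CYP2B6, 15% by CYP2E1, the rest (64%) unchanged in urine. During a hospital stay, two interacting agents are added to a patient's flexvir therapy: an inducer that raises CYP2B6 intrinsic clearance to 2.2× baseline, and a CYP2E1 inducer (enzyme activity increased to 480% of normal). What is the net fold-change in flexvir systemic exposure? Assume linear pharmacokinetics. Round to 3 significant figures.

The CYP2B6 pathway (21% of clearance) is boosted to 2.2× activity: 0.21 × 2.2 = 0.462.
The CYP2E1 pathway (15% of clearance) increases to 4.8× activity: 0.15 × 4.8 = 0.72.
The remaining 64% of clearance is unaffected.
New clearance relative to baseline: 0.462 + 0.72 + 0.64 = 1.822.
Net systemic exposure ratio = 1 / 1.822 = 0.549.

0.549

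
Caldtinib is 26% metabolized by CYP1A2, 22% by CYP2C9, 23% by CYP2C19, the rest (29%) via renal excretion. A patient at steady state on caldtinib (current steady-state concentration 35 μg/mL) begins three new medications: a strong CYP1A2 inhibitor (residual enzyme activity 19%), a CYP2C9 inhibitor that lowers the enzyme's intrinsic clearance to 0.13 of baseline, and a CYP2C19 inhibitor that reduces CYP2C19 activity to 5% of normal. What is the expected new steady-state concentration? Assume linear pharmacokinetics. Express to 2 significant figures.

The CYP1A2 pathway (26% of clearance) drops to 0.19× activity: 0.26 × 0.19 = 0.0494.
The CYP2C9 pathway (22% of clearance) falls to 0.13× activity: 0.22 × 0.13 = 0.0286.
The CYP2C19 pathway (23% of clearance) drops to 0.05× activity: 0.23 × 0.05 = 0.0115.
Non-CYP routes (29%) are unchanged.
CL_new/CL_old = 0.0494 + 0.0286 + 0.0115 + 0.29 = 0.3795.
New steady-state concentration = 35 / 0.3795 = 92 μg/mL (concentration scales inversely with clearance).

92 μg/mL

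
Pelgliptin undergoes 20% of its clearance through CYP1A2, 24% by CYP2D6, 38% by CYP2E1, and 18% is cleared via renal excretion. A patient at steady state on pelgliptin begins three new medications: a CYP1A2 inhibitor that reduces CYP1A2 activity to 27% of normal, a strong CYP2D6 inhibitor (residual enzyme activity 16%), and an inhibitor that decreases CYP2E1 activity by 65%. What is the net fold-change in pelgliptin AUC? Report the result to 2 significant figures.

The CYP1A2 pathway (20% of clearance) falls to 0.27× activity: 0.2 × 0.27 = 0.054.
The CYP2D6 pathway (24% of clearance) falls to 0.16× activity: 0.24 × 0.16 = 0.0384.
The CYP2E1 pathway (38% of clearance) drops to 0.35× activity: 0.38 × 0.35 = 0.133.
The remaining 18% of clearance is unaffected.
New clearance relative to baseline: 0.054 + 0.0384 + 0.133 + 0.18 = 0.4054.
Because AUC varies inversely with clearance, the combined effect is 1 / 0.4054 = 2.5.

2.5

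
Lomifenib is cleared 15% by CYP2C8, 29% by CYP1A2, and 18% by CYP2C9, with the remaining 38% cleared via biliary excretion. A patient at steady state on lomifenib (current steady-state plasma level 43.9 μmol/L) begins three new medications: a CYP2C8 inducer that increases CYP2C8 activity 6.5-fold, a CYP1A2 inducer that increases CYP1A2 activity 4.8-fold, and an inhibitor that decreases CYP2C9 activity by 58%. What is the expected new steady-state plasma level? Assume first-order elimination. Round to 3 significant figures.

CYP2C8: 0.15 × 6.5 = 0.975
CYP1A2: 0.29 × 4.8 = 1.392
CYP2C9: 0.18 × 0.42 = 0.0756
Other: 0.38 (unchanged)
New clearance relative to baseline: 0.975 + 1.392 + 0.0756 + 0.38 = 2.8226.
Steady-state plasma level ∝ 1/CL: new value = 43.9 / 2.8226 = 15.6 μmol/L.

15.6 μmol/L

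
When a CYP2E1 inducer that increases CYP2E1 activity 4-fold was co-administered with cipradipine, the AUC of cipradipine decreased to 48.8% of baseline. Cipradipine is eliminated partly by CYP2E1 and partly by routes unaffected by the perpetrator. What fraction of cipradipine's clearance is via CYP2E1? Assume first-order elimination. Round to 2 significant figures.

0.35

Write x for the fraction cleared via CYP2E1. The observed AUC change means clearance rose to 1/0.488 = 2.049 of baseline.
Setting x·4 + (1 − x) = 2.049 and solving: x = (2.049 − 1)/(4 − 1) = 0.35.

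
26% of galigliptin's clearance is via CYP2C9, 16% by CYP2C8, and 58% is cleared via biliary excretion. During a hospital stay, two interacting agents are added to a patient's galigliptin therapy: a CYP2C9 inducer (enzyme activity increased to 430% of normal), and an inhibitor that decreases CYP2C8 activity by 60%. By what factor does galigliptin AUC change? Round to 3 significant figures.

0.568

The CYP2C9 pathway (26% of clearance) is boosted to 4.3× activity: 0.26 × 4.3 = 1.118.
The CYP2C8 pathway (16% of clearance) is reduced to 0.4× activity: 0.16 × 0.4 = 0.064.
Non-CYP routes (58%) are unchanged.
New clearance relative to baseline: 1.118 + 0.064 + 0.58 = 1.762.
Because AUC varies inversely with clearance, the combined effect is 1 / 1.762 = 0.568.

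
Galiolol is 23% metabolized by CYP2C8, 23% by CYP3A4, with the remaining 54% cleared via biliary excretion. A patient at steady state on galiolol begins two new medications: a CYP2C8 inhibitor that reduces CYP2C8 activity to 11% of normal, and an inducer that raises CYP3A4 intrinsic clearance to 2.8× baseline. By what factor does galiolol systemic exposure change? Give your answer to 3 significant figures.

0.827

The CYP2C8 pathway (23% of clearance) drops to 0.11× activity: 0.23 × 0.11 = 0.0253.
The CYP3A4 pathway (23% of clearance) rises to 2.8× activity: 0.23 × 2.8 = 0.644.
The remaining 54% of clearance is unaffected.
New clearance relative to baseline: 0.0253 + 0.644 + 0.54 = 1.2093.
Net systemic exposure ratio = 1 / 1.2093 = 0.827.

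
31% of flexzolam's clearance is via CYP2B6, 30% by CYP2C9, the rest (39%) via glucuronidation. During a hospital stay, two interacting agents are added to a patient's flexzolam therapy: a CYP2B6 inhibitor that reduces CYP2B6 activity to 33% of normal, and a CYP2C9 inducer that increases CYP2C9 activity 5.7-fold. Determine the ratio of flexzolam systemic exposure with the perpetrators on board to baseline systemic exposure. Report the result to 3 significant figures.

The CYP2B6 pathway (31% of clearance) is reduced to 0.33× activity: 0.31 × 0.33 = 0.1023.
The CYP2C9 pathway (30% of clearance) is boosted to 5.7× activity: 0.3 × 5.7 = 1.71.
Non-CYP routes (39%) are unchanged.
New clearance relative to baseline: 0.1023 + 1.71 + 0.39 = 2.2023.
Because systemic exposure varies inversely with clearance, the combined effect is 1 / 2.2023 = 0.454.

0.454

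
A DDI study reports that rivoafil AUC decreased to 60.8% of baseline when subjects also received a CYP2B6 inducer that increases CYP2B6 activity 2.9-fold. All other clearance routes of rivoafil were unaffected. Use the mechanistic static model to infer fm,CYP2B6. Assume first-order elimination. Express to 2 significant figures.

0.34

Write x for the fraction cleared via CYP2B6. The observed AUC change means clearance rose to 1/0.608 = 1.645 of baseline.
Setting x·2.9 + (1 − x) = 1.645 and solving: x = (1.645 − 1)/(2.9 − 1) = 0.34.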